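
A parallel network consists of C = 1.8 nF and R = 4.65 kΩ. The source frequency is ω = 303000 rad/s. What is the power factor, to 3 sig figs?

X_C = 1/(ωC) = 1830 Ω
Parallel: admittances add. Y = 1/R + jωC
Y = (0.000215 + j0.000545) S
|Y| = 0.000586 S → |Z| = 1/|Y| = 1710 Ω, ∠Z = −∠Y = -68.5°
cos φ = cos(-68.5°) = 0.367

0.367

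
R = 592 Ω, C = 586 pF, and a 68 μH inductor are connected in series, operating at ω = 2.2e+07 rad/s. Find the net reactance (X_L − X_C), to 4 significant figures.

X_L = ωL = 1496 Ω
X_C = 1/(ωC) = 77.57 Ω
X = 1496 − 77.57 = 1418 Ω

1418 Ω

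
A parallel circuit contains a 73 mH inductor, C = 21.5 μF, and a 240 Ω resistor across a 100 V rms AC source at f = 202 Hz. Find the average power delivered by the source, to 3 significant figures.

ω = 2πf = 1269 rad/s
X_L = ωL = 92.7 Ω
X_C = 1/(ωC) = 36.6 Ω
Parallel: admittances add. Y = 1/R + 1/(jωL) + jωC
Y = (0.00417 + j0.0165) S
|Y| = 0.0170 S → |Z| = 1/|Y| = 58.8 Ω, ∠Z = −∠Y = -75.8°
I = V/|Z| = 1.70 A
P = VI cos φ = 100 × 1.70 × cos(-75.8°) = 41.7 W

41.7 W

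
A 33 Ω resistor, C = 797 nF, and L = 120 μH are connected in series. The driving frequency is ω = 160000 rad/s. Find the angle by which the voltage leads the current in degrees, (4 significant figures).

18.99°

X_L = ωL = 19.20 Ω
X_C = 1/(ωC) = 7.842 Ω
Net reactance X = X_L − X_C = 11.36 Ω
Z = 33.00 + j11.36 Ω
|Z| = √(33.00² + 11.36²) = 34.90 Ω
∠Z = arctan(11.36/33.00) = 18.99°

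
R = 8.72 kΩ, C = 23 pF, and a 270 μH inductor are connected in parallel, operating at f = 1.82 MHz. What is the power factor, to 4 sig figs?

ω = 2πf = 1.144e+07 rad/s
X_L = ωL = 3088 Ω
X_C = 1/(ωC) = 3802 Ω
Parallel: admittances add. Y = 1/R + 1/(jωL) + jωC
Y = (0.0001147 − j6.087e-05) S
|Y| = 0.0001298 S → |Z| = 1/|Y| = 7702 Ω, ∠Z = −∠Y = 27.96°
cos φ = cos(27.96°) = 0.8833

0.8833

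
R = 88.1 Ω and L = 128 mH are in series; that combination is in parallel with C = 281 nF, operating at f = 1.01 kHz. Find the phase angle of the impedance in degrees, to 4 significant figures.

ω = 2πf = 6346 rad/s
X_L = ωL = 812.3 Ω
X_C = 1/(ωC) = 560.8 Ω
Branch 1 (R+jX_L): Z₁ = 88.10 + j812.3 Ω, |Z₁| = 817.1 Ω
Branch 2 (−jX_C): Z₂ = −j560.8 Ω
Parallel: Z = Z₁Z₂/(Z₁+Z₂), |Z| = 1719 Ω, ∠Z = -76.89°

-76.89°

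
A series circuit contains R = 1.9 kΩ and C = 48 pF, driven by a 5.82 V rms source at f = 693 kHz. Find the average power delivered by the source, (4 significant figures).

2.428 mW

ω = 2πf = 4.354e+06 rad/s
X_C = 1/(ωC) = 4785 Ω
Z = 1900 − j4785 Ω
|Z| = √(1900² + 4785²) = 5148 Ω
∠Z = arctan(-4785/1900) = -68.34°
I = V/|Z| = 1.131 mA
P = VI cos φ = 5.82 × 0.001131 × cos(-68.34°) = 2.428 mW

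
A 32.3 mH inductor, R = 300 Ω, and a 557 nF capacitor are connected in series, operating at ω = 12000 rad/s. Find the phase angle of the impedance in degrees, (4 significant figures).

38.42°

X_L = ωL = 387.6 Ω
X_C = 1/(ωC) = 149.6 Ω
Net reactance X = X_L − X_C = 238.0 Ω
Z = 300.0 + j238.0 Ω
|Z| = √(300.0² + 238.0²) = 382.9 Ω
∠Z = arctan(238.0/300.0) = 38.42°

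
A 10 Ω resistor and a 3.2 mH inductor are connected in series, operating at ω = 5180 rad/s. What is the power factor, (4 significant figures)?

X_L = ωL = 16.58 Ω
Z = 10.00 + j16.58 Ω
|Z| = √(10.00² + 16.58²) = 19.36 Ω
∠Z = arctan(16.58/10.00) = 58.90°
cos φ = cos(58.90°) = 0.5166

0.5166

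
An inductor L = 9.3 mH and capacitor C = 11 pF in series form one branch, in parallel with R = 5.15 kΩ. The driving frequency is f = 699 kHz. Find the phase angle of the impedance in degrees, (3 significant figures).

ω = 2πf = 4.392e+06 rad/s
X_L = ωL = 40800 Ω
X_C = 1/(ωC) = 20700 Ω
Branch 1: Z₁ = R = 5150 Ω
Branch 2 (series LC): Z₂ = j(X_L − X_C) = j20100 Ω
Parallel: Z = Z₁Z₂/(Z₁+Z₂), |Z| = 4990 Ω, ∠Z = 14.3°

14.3°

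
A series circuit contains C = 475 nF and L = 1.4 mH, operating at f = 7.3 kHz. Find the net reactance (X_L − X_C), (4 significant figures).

18.32 Ω

ω = 2πf = 45870 rad/s
X_L = ωL = 64.21 Ω
X_C = 1/(ωC) = 45.90 Ω
X = 64.21 − 45.90 = 18.32 Ω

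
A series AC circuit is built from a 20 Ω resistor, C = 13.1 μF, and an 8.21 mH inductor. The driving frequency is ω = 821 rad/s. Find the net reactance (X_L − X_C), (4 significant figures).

-86.24 Ω

X_L = ωL = 6.740 Ω
X_C = 1/(ωC) = 92.98 Ω
X = 6.740 − 92.98 = -86.24 Ω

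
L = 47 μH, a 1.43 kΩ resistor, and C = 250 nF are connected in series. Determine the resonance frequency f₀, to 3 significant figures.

ω₀ = 1/√(LC) = 1/√(4.7e-05 × 2.5e-07) = 291700 rad/s
f₀ = ω₀/(2π) = 46.4 kHz

46.4 kHz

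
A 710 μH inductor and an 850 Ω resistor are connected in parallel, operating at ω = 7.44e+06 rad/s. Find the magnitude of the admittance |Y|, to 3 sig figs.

1.19 mS

X_L = ωL = 5280 Ω
Parallel: admittances add. Y = 1/R + 1/(jωL)
Y = (0.00118 − j0.000189) S
|Y| = 0.00119 S → |Z| = 1/|Y| = 839 Ω, ∠Z = −∠Y = 9.14°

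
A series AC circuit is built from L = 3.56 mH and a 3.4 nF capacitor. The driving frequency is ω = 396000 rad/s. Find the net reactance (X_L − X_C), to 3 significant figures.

667 Ω

X_L = ωL = 1410 Ω
X_C = 1/(ωC) = 743 Ω
X = 1410 − 743 = 667 Ω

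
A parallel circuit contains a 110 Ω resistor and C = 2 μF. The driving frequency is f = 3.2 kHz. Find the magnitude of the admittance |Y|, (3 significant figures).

41.2 mS

ω = 2πf = 20110 rad/s
X_C = 1/(ωC) = 24.9 Ω
Parallel: admittances add. Y = 1/R + jωC
Y = (0.00909 + j0.0402) S
|Y| = 0.0412 S → |Z| = 1/|Y| = 24.3 Ω, ∠Z = −∠Y = -77.3°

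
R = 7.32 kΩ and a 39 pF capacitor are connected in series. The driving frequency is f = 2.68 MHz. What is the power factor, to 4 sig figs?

0.9790

ω = 2πf = 1.684e+07 rad/s
X_C = 1/(ωC) = 1523 Ω
Z = 7320 − j1523 Ω
|Z| = √(7320² + 1523²) = 7477 Ω
∠Z = arctan(-1523/7320) = -11.75°
cos φ = cos(-11.75°) = 0.9790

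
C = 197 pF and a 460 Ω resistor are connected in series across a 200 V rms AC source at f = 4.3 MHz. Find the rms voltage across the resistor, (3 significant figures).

185 V

ω = 2πf = 2.702e+07 rad/s
X_C = 1/(ωC) = 188 Ω
Z = 460 − j188 Ω
|Z| = √(460² + 188²) = 497 Ω
I = V/|Z| = 403 mA
V_R = I·|Z_R| = 0.403 × 460 = 185 V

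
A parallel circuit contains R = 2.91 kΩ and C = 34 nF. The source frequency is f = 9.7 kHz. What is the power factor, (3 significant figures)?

0.164

ω = 2πf = 60950 rad/s
X_C = 1/(ωC) = 483 Ω
Parallel: admittances add. Y = 1/R + jωC
Y = (0.000344 + j0.00207) S
|Y| = 0.00210 S → |Z| = 1/|Y| = 476 Ω, ∠Z = −∠Y = -80.6°
cos φ = cos(-80.6°) = 0.164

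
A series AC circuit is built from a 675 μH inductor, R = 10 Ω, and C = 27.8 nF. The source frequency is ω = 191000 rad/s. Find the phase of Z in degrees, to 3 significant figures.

X_L = ωL = 129 Ω
X_C = 1/(ωC) = 188 Ω
Net reactance X = X_L − X_C = -59.4 Ω
Z = 10.0 − j59.4 Ω
|Z| = √(10.0² + 59.4²) = 60.2 Ω
∠Z = arctan(-59.4/10.0) = -80.4°

-80.4°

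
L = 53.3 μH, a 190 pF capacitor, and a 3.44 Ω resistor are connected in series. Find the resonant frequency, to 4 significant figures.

ω₀ = 1/√(LC) = 1/√(5.33e-05 × 1.9e-10) = 9.937e+06 rad/s
f₀ = ω₀/(2π) = 1.582 MHz

1.582 MHz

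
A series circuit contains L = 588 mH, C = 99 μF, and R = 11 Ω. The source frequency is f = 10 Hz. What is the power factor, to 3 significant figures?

ω = 2πf = 62.83 rad/s
X_L = ωL = 36.9 Ω
X_C = 1/(ωC) = 161 Ω
Net reactance X = X_L − X_C = -124 Ω
Z = 11.0 − j124 Ω
|Z| = √(11.0² + 124²) = 124 Ω
∠Z = arctan(-124/11.0) = -84.9°
cos φ = cos(-84.9°) = 0.0885

0.0885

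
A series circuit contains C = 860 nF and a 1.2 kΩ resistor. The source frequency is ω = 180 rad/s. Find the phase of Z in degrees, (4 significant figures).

-79.48°

X_C = 1/(ωC) = 6460 Ω
Z = 1200 − j6460 Ω
|Z| = √(1200² + 6460²) = 6570 Ω
∠Z = arctan(-6460/1200) = -79.48°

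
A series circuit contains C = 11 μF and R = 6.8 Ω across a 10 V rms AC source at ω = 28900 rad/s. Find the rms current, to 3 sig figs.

X_C = 1/(ωC) = 3.15 Ω
Z = 6.80 − j3.15 Ω
|Z| = √(6.80² + 3.15²) = 7.49 Ω
I = V/|Z| = 10/7.49 = 1.33 A

1.33 A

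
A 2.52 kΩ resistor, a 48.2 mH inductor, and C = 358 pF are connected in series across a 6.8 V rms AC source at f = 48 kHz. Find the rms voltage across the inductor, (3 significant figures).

16.9 V

ω = 2πf = 301600 rad/s
X_L = ωL = 14500 Ω
X_C = 1/(ωC) = 9260 Ω
Net reactance X = X_L − X_C = 5270 Ω
Z = 2520 + j5270 Ω
|Z| = √(2520² + 5270²) = 5850 Ω
I = V/|Z| = 1.16 mA
V_L = I·|Z_L| = 0.00116 × 14500 = 16.9 V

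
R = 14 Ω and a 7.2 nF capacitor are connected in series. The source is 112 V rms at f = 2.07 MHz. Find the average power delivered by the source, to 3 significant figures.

566 W

ω = 2πf = 1.301e+07 rad/s
X_C = 1/(ωC) = 10.7 Ω
Z = 14.0 − j10.7 Ω
|Z| = √(14.0² + 10.7²) = 17.6 Ω
∠Z = arctan(-10.7/14.0) = -37.3°
I = V/|Z| = 6.36 A
P = VI cos φ = 112 × 6.36 × cos(-37.3°) = 566 W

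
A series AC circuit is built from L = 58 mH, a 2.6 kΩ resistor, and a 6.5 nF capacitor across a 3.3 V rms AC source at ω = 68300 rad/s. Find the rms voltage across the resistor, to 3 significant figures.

X_L = ωL = 3960 Ω
X_C = 1/(ωC) = 2250 Ω
Net reactance X = X_L − X_C = 1710 Ω
Z = 2600 + j1710 Ω
|Z| = √(2600² + 1710²) = 3110 Ω
I = V/|Z| = 1.06 mA
V_R = I·|Z_R| = 0.00106 × 2600 = 2.76 V

2.76 V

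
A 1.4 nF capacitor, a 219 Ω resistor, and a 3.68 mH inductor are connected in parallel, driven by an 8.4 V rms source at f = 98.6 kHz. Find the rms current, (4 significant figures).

ω = 2πf = 619500 rad/s
X_L = ωL = 2280 Ω
X_C = 1/(ωC) = 1153 Ω
Parallel: admittances add. Y = 1/R + 1/(jωL) + jωC
Y = (0.004566 + j0.0004287) S
|Y| = 0.004586 S → |Z| = 1/|Y| = 218.0 Ω, ∠Z = −∠Y = -5.364°
I = V/|Z| = 8.4/218.0 = 38.52 mA

38.52 mA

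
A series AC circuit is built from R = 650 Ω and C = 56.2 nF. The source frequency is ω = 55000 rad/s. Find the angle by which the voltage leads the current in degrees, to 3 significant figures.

-26.5°

X_C = 1/(ωC) = 324 Ω
Z = 650 − j324 Ω
|Z| = √(650² + 324²) = 726 Ω
∠Z = arctan(-324/650) = -26.5°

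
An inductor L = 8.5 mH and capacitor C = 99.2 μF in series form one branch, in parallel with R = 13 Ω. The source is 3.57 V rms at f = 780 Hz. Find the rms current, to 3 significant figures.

ω = 2πf = 4901 rad/s
X_L = ωL = 41.7 Ω
X_C = 1/(ωC) = 2.06 Ω
Branch 1: Z₁ = R = 13.0 Ω
Branch 2 (series LC): Z₂ = j(X_L − X_C) = j39.6 Ω
Parallel: Z = Z₁Z₂/(Z₁+Z₂), |Z| = 12.4 Ω, ∠Z = 18.2°
I = V/|Z| = 3.57/12.4 = 289 mA

289 mA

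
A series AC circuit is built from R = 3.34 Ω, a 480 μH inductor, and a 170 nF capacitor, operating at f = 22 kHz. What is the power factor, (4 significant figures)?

ω = 2πf = 138200 rad/s
X_L = ωL = 66.35 Ω
X_C = 1/(ωC) = 42.55 Ω
Net reactance X = X_L − X_C = 23.80 Ω
Z = 3.340 + j23.80 Ω
|Z| = √(3.340² + 23.80²) = 24.03 Ω
∠Z = arctan(23.80/3.340) = 82.01°
cos φ = cos(82.01°) = 0.1390

0.1390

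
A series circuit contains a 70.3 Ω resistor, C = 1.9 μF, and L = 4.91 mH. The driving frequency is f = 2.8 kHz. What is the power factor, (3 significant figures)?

0.780

ω = 2πf = 17590 rad/s
X_L = ωL = 86.4 Ω
X_C = 1/(ωC) = 29.9 Ω
Net reactance X = X_L − X_C = 56.5 Ω
Z = 70.3 + j56.5 Ω
|Z| = √(70.3² + 56.5²) = 90.2 Ω
∠Z = arctan(56.5/70.3) = 38.8°
cos φ = cos(38.8°) = 0.780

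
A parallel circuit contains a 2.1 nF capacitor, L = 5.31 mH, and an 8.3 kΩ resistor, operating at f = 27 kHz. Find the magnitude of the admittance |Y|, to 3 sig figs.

ω = 2πf = 169600 rad/s
X_L = ωL = 901 Ω
X_C = 1/(ωC) = 2810 Ω
Parallel: admittances add. Y = 1/R + 1/(jωL) + jωC
Y = (0.000120 − j0.000754) S
|Y| = 0.000763 S → |Z| = 1/|Y| = 1310 Ω, ∠Z = −∠Y = 80.9°

763 μS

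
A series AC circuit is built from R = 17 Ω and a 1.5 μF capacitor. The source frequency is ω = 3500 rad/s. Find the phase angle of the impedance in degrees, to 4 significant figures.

-84.90°

X_C = 1/(ωC) = 190.5 Ω
Z = 17.00 − j190.5 Ω
|Z| = √(17.00² + 190.5²) = 191.2 Ω
∠Z = arctan(-190.5/17.00) = -84.90°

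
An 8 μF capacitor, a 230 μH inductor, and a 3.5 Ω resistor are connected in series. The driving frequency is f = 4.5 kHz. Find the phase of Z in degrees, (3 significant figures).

30.7°

ω = 2πf = 28270 rad/s
X_L = ωL = 6.50 Ω
X_C = 1/(ωC) = 4.42 Ω
Net reactance X = X_L − X_C = 2.08 Ω
Z = 3.50 + j2.08 Ω
|Z| = √(3.50² + 2.08²) = 4.07 Ω
∠Z = arctan(2.08/3.50) = 30.7°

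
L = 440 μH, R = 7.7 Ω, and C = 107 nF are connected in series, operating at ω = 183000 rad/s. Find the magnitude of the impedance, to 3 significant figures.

30.4 Ω

X_L = ωL = 80.5 Ω
X_C = 1/(ωC) = 51.1 Ω
Net reactance X = X_L − X_C = 29.5 Ω
Z = 7.70 + j29.5 Ω
|Z| = √(7.70² + 29.5²) = 30.4 Ω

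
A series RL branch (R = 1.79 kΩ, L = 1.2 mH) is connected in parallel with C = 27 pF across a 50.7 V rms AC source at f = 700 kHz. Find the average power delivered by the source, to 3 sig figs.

ω = 2πf = 4.398e+06 rad/s
X_L = ωL = 5280 Ω
X_C = 1/(ωC) = 8420 Ω
Branch 1 (R+jX_L): Z₁ = 1790 + j5280 Ω, |Z₁| = 5570 Ω
Branch 2 (−jX_C): Z₂ = −j8420 Ω
Parallel: Z = Z₁Z₂/(Z₁+Z₂), |Z| = 13000 Ω, ∠Z = 41.6°
I = V/|Z| = 3.91 mA
P = VI cos φ = 50.7 × 0.00391 × cos(41.6°) = 148 mW

148 mW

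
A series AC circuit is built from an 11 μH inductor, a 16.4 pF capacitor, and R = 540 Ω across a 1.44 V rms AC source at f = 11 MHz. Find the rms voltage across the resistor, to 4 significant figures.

ω = 2πf = 6.912e+07 rad/s
X_L = ωL = 760.3 Ω
X_C = 1/(ωC) = 882.2 Ω
Net reactance X = X_L − X_C = -122.0 Ω
Z = 540.0 − j122.0 Ω
|Z| = √(540.0² + 122.0²) = 553.6 Ω
I = V/|Z| = 2.601 mA
V_R = I·|Z_R| = 0.002601 × 540.0 = 1.405 V

1.405 V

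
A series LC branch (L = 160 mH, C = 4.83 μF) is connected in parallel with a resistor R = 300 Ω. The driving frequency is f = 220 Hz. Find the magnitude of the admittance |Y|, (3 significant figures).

ω = 2πf = 1382 rad/s
X_L = ωL = 221 Ω
X_C = 1/(ωC) = 150 Ω
Branch 1: Z₁ = R = 300 Ω
Branch 2 (series LC): Z₂ = j(X_L − X_C) = j71.4 Ω
Parallel: Z = Z₁Z₂/(Z₁+Z₂), |Z| = 69.5 Ω, ∠Z = 76.6°
|Y| = 1/|Z| = 14.4 mS

14.4 mS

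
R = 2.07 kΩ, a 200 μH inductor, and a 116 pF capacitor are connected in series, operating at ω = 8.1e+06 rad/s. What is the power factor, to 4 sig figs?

0.9658

X_L = ωL = 1620 Ω
X_C = 1/(ωC) = 1064 Ω
Net reactance X = X_L − X_C = 555.7 Ω
Z = 2070 + j555.7 Ω
|Z| = √(2070² + 555.7²) = 2143 Ω
∠Z = arctan(555.7/2070) = 15.03°
cos φ = cos(15.03°) = 0.9658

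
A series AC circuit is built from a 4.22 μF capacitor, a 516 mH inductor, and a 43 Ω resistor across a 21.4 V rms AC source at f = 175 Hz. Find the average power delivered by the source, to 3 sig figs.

157 mW

ω = 2πf = 1100 rad/s
X_L = ωL = 567 Ω
X_C = 1/(ωC) = 216 Ω
Net reactance X = X_L − X_C = 352 Ω
Z = 43.0 + j352 Ω
|Z| = √(43.0² + 352²) = 354 Ω
∠Z = arctan(352/43.0) = 83.0°
I = V/|Z| = 60.4 mA
P = VI cos φ = 21.4 × 0.0604 × cos(83.0°) = 157 mW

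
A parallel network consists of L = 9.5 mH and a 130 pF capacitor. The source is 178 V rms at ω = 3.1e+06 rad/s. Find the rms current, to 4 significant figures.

65.69 mA

X_L = ωL = 29450 Ω
X_C = 1/(ωC) = 2481 Ω
Parallel: admittances add. Y = 1/(jωL) + jωC
Y = (0 + j0.0003690) S
|Y| = 0.0003690 S → |Z| = 1/|Y| = 2710 Ω, ∠Z = −∠Y = -90.00°
I = V/|Z| = 178/2710 = 65.69 mA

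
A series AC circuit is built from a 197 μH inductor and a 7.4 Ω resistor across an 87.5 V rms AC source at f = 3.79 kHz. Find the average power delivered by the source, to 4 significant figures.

738.0 W

ω = 2πf = 23810 rad/s
X_L = ωL = 4.691 Ω
Z = 7.400 + j4.691 Ω
|Z| = √(7.400² + 4.691²) = 8.762 Ω
∠Z = arctan(4.691/7.400) = 32.37°
I = V/|Z| = 9.987 A
P = VI cos φ = 87.5 × 9.987 × cos(32.37°) = 738.0 W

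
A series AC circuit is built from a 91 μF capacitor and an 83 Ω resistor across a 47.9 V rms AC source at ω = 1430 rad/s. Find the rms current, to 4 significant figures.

574.7 mA

X_C = 1/(ωC) = 7.685 Ω
Z = 83.00 − j7.685 Ω
|Z| = √(83.00² + 7.685²) = 83.35 Ω
I = V/|Z| = 47.9/83.35 = 574.7 mA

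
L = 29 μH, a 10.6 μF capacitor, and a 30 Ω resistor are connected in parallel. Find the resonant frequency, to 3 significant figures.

9.08 kHz

ω₀ = 1/√(LC) = 1/√(2.9e-05 × 1.06e-05) = 57040 rad/s
f₀ = ω₀/(2π) = 9.08 kHz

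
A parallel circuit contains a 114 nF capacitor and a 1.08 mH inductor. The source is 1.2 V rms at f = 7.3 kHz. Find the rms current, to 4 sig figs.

17.95 mA

ω = 2πf = 45870 rad/s
X_L = ωL = 49.54 Ω
X_C = 1/(ωC) = 191.2 Ω
Parallel: admittances add. Y = 1/(jωL) + jωC
Y = (0 − j0.01496) S
|Y| = 0.01496 S → |Z| = 1/|Y| = 66.85 Ω, ∠Z = −∠Y = 90.00°
I = V/|Z| = 1.2/66.85 = 17.95 mA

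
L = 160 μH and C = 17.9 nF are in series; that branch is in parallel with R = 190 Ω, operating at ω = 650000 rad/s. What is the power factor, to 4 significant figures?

X_L = ωL = 104.0 Ω
X_C = 1/(ωC) = 85.95 Ω
Branch 1: Z₁ = R = 190.0 Ω
Branch 2 (series LC): Z₂ = j(X_L − X_C) = j18.05 Ω
Parallel: Z = Z₁Z₂/(Z₁+Z₂), |Z| = 17.97 Ω, ∠Z = 84.57°
cos φ = cos(84.57°) = 0.09459

0.09459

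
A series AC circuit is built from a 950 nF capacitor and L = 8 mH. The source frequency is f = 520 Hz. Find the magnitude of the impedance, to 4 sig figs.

ω = 2πf = 3267 rad/s
X_L = ωL = 26.14 Ω
X_C = 1/(ωC) = 322.2 Ω
Net reactance X = X_L − X_C = -296.0 Ω
Z = − j296.0 Ω
|Z| = √(0² + 296.0²) = 296.0 Ω

296.0 Ω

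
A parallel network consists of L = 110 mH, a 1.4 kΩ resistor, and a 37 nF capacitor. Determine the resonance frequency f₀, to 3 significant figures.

2.49 kHz

ω₀ = 1/√(LC) = 1/√(0.11 × 3.7e-08) = 15670 rad/s
f₀ = ω₀/(2π) = 2.49 kHz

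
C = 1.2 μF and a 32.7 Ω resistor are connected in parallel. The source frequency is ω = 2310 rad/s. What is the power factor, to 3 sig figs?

X_C = 1/(ωC) = 361 Ω
Parallel: admittances add. Y = 1/R + jωC
Y = (0.0306 + j0.00277) S
|Y| = 0.0307 S → |Z| = 1/|Y| = 32.6 Ω, ∠Z = −∠Y = -5.18°
cos φ = cos(-5.18°) = 0.996

0.996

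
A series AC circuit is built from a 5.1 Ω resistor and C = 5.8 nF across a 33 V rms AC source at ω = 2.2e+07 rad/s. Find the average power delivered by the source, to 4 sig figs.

X_C = 1/(ωC) = 7.837 Ω
Z = 5.100 − j7.837 Ω
|Z| = √(5.100² + 7.837²) = 9.350 Ω
∠Z = arctan(-7.837/5.100) = -56.95°
I = V/|Z| = 3.529 A
P = VI cos φ = 33 × 3.529 × cos(-56.95°) = 63.53 W

63.53 W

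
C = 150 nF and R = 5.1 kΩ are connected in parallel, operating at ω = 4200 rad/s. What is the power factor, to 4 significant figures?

0.2972

X_C = 1/(ωC) = 1587 Ω
Parallel: admittances add. Y = 1/R + jωC
Y = (0.0001961 + j0.0006300) S
|Y| = 0.0006598 S → |Z| = 1/|Y| = 1516 Ω, ∠Z = −∠Y = -72.71°
cos φ = cos(-72.71°) = 0.2972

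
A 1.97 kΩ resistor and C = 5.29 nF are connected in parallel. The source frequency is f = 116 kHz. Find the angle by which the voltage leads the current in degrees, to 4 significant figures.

-82.50°

ω = 2πf = 728800 rad/s
X_C = 1/(ωC) = 259.4 Ω
Parallel: admittances add. Y = 1/R + jωC
Y = (0.0005076 + j0.003856) S
|Y| = 0.003889 S → |Z| = 1/|Y| = 257.1 Ω, ∠Z = −∠Y = -82.50°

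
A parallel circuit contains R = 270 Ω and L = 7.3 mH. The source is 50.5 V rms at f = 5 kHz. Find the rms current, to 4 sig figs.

ω = 2πf = 31420 rad/s
X_L = ωL = 229.3 Ω
Parallel: admittances add. Y = 1/R + 1/(jωL)
Y = (0.003704 − j0.004360) S
|Y| = 0.005721 S → |Z| = 1/|Y| = 174.8 Ω, ∠Z = −∠Y = 49.66°
I = V/|Z| = 50.5/174.8 = 288.9 mA

288.9 mA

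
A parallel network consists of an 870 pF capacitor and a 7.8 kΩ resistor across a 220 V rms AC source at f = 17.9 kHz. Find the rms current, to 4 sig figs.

35.48 mA

ω = 2πf = 112500 rad/s
X_C = 1/(ωC) = 10220 Ω
Parallel: admittances add. Y = 1/R + jωC
Y = (0.0001282 + j9.785e-05) S
|Y| = 0.0001613 S → |Z| = 1/|Y| = 6200 Ω, ∠Z = −∠Y = -37.35°
I = V/|Z| = 220/6200 = 35.48 mA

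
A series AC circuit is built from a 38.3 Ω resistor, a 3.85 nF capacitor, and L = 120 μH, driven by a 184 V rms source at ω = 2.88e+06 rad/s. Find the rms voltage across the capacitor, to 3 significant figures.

64.3 V

X_L = ωL = 346 Ω
X_C = 1/(ωC) = 90.2 Ω
Net reactance X = X_L − X_C = 255 Ω
Z = 38.3 + j255 Ω
|Z| = √(38.3² + 255²) = 258 Ω
I = V/|Z| = 712 mA
V_C = I·|Z_C| = 0.712 × 90.2 = 64.3 V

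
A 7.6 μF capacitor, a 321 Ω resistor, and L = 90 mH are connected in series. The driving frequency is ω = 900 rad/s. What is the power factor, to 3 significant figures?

0.980

X_L = ωL = 81.0 Ω
X_C = 1/(ωC) = 146 Ω
Net reactance X = X_L − X_C = -65.2 Ω
Z = 321 − j65.2 Ω
|Z| = √(321² + 65.2²) = 328 Ω
∠Z = arctan(-65.2/321) = -11.5°
cos φ = cos(-11.5°) = 0.980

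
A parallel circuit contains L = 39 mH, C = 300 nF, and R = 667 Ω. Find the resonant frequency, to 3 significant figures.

1.47 kHz

ω₀ = 1/√(LC) = 1/√(0.039 × 3e-07) = 9245 rad/s
f₀ = ω₀/(2π) = 1.47 kHz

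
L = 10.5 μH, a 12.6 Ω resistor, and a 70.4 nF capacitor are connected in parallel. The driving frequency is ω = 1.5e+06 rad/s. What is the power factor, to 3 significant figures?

0.883

X_L = ωL = 15.8 Ω
X_C = 1/(ωC) = 9.47 Ω
Parallel: admittances add. Y = 1/R + 1/(jωL) + jωC
Y = (0.0794 + j0.0421) S
|Y| = 0.0898 S → |Z| = 1/|Y| = 11.1 Ω, ∠Z = −∠Y = -27.9°
cos φ = cos(-27.9°) = 0.883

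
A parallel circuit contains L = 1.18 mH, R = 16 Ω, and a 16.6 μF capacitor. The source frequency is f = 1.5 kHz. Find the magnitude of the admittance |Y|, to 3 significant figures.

ω = 2πf = 9425 rad/s
X_L = ωL = 11.1 Ω
X_C = 1/(ωC) = 6.39 Ω
Parallel: admittances add. Y = 1/R + 1/(jωL) + jωC
Y = (0.0625 + j0.0665) S
|Y| = 0.0913 S → |Z| = 1/|Y| = 11.0 Ω, ∠Z = −∠Y = -46.8°

91.3 mS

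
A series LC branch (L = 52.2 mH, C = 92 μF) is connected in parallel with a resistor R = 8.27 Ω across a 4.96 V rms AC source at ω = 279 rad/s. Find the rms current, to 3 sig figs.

633 mA

X_L = ωL = 14.6 Ω
X_C = 1/(ωC) = 39.0 Ω
Branch 1: Z₁ = R = 8.27 Ω
Branch 2 (series LC): Z₂ = j(X_L − X_C) = −j24.4 Ω
Parallel: Z = Z₁Z₂/(Z₁+Z₂), |Z| = 7.83 Ω, ∠Z = -18.7°
I = V/|Z| = 4.96/7.83 = 633 mA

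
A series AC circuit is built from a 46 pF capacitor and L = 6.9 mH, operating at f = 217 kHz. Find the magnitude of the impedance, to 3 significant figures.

ω = 2πf = 1.363e+06 rad/s
X_L = ωL = 9410 Ω
X_C = 1/(ωC) = 15900 Ω
Net reactance X = X_L − X_C = -6540 Ω
Z = − j6540 Ω
|Z| = √(0² + 6540²) = 6540 Ω

6540 Ω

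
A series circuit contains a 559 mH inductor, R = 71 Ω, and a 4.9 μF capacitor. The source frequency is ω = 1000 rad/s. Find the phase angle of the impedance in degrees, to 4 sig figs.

78.69°

X_L = ωL = 559.0 Ω
X_C = 1/(ωC) = 204.1 Ω
Net reactance X = X_L − X_C = 354.9 Ω
Z = 71.00 + j354.9 Ω
|Z| = √(71.00² + 354.9²) = 362.0 Ω
∠Z = arctan(354.9/71.00) = 78.69°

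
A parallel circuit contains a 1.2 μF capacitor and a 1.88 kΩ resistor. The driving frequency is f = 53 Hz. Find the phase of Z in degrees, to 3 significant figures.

-36.9°

ω = 2πf = 333.0 rad/s
X_C = 1/(ωC) = 2500 Ω
Parallel: admittances add. Y = 1/R + jωC
Y = (0.000532 + j0.000400) S
|Y| = 0.000665 S → |Z| = 1/|Y| = 1500 Ω, ∠Z = −∠Y = -36.9°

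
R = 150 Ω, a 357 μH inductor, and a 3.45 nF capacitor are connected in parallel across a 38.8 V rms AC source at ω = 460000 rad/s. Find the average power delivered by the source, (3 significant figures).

10.0 W

X_L = ωL = 164 Ω
X_C = 1/(ωC) = 630 Ω
Parallel: admittances add. Y = 1/R + 1/(jωL) + jωC
Y = (0.00667 − j0.00450) S
|Y| = 0.00804 S → |Z| = 1/|Y| = 124 Ω, ∠Z = −∠Y = 34.0°
I = V/|Z| = 312 mA
P = VI cos φ = 38.8 × 0.312 × cos(34.0°) = 10.0 W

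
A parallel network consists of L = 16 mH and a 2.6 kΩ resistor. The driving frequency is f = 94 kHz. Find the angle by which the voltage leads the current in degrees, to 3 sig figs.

15.4°

ω = 2πf = 590600 rad/s
X_L = ωL = 9450 Ω
Parallel: admittances add. Y = 1/R + 1/(jωL)
Y = (0.000385 − j0.000106) S
|Y| = 0.000399 S → |Z| = 1/|Y| = 2510 Ω, ∠Z = −∠Y = 15.4°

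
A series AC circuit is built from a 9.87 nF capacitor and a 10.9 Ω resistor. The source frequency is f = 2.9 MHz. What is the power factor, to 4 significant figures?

0.8908

ω = 2πf = 1.822e+07 rad/s
X_C = 1/(ωC) = 5.560 Ω
Z = 10.90 − j5.560 Ω
|Z| = √(10.90² + 5.560²) = 12.24 Ω
∠Z = arctan(-5.560/10.90) = -27.03°
cos φ = cos(-27.03°) = 0.8908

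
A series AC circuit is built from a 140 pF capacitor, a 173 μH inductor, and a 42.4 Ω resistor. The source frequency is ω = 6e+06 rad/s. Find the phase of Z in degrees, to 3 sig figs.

X_L = ωL = 1040 Ω
X_C = 1/(ωC) = 1190 Ω
Net reactance X = X_L − X_C = -152 Ω
Z = 42.4 − j152 Ω
|Z| = √(42.4² + 152²) = 158 Ω
∠Z = arctan(-152/42.4) = -74.5°

-74.5°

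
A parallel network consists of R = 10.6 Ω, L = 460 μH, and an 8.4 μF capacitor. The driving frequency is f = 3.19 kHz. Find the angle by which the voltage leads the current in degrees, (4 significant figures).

ω = 2πf = 20040 rad/s
X_L = ωL = 9.220 Ω
X_C = 1/(ωC) = 5.940 Ω
Parallel: admittances add. Y = 1/R + 1/(jωL) + jωC
Y = (0.09434 + j0.05990) S
|Y| = 0.1118 S → |Z| = 1/|Y| = 8.948 Ω, ∠Z = −∠Y = -32.41°

-32.41°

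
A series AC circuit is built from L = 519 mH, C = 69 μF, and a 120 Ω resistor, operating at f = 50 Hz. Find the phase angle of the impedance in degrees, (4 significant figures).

ω = 2πf = 314.2 rad/s
X_L = ωL = 163.0 Ω
X_C = 1/(ωC) = 46.13 Ω
Net reactance X = X_L − X_C = 116.9 Ω
Z = 120.0 + j116.9 Ω
|Z| = √(120.0² + 116.9²) = 167.5 Ω
∠Z = arctan(116.9/120.0) = 44.25°

44.25°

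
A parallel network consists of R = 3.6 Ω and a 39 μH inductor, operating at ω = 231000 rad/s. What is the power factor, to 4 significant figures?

0.9286

X_L = ωL = 9.009 Ω
Parallel: admittances add. Y = 1/R + 1/(jωL)
Y = (0.2778 − j0.1110) S
|Y| = 0.2991 S → |Z| = 1/|Y| = 3.343 Ω, ∠Z = −∠Y = 21.78°
cos φ = cos(21.78°) = 0.9286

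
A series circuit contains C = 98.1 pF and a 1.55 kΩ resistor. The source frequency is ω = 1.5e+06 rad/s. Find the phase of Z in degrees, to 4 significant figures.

X_C = 1/(ωC) = 6796 Ω
Z = 1550 − j6796 Ω
|Z| = √(1550² + 6796²) = 6970 Ω
∠Z = arctan(-6796/1550) = -77.15°

-77.15°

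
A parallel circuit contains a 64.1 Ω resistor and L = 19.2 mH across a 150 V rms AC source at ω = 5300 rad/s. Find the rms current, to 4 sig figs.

X_L = ωL = 101.8 Ω
Parallel: admittances add. Y = 1/R + 1/(jωL)
Y = (0.01560 − j0.009827) S
|Y| = 0.01844 S → |Z| = 1/|Y| = 54.24 Ω, ∠Z = −∠Y = 32.21°
I = V/|Z| = 150/54.24 = 2.766 A

2.766 A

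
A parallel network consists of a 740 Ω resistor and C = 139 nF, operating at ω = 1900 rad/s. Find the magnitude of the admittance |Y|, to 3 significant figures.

1.38 mS

X_C = 1/(ωC) = 3790 Ω
Parallel: admittances add. Y = 1/R + jωC
Y = (0.00135 + j0.000264) S
|Y| = 0.00138 S → |Z| = 1/|Y| = 726 Ω, ∠Z = −∠Y = -11.1°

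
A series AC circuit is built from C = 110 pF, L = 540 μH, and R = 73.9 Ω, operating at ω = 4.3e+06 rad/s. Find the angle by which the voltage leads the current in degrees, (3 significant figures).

X_L = ωL = 2320 Ω
X_C = 1/(ωC) = 2110 Ω
Net reactance X = X_L − X_C = 208 Ω
Z = 73.9 + j208 Ω
|Z| = √(73.9² + 208²) = 221 Ω
∠Z = arctan(208/73.9) = 70.4°

70.4°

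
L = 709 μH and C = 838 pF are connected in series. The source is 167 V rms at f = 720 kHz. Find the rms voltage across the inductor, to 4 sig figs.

182.0 V

ω = 2πf = 4.524e+06 rad/s
X_L = ωL = 3207 Ω
X_C = 1/(ωC) = 263.8 Ω
Net reactance X = X_L − X_C = 2944 Ω
Z = j2944 Ω
|Z| = √(0² + 2944²) = 2944 Ω
I = V/|Z| = 56.73 mA
V_L = I·|Z_L| = 0.05673 × 3207 = 182.0 V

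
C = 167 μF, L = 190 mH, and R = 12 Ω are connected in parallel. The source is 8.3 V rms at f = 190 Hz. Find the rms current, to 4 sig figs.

ω = 2πf = 1194 rad/s
X_L = ωL = 226.8 Ω
X_C = 1/(ωC) = 5.016 Ω
Parallel: admittances add. Y = 1/R + 1/(jωL) + jωC
Y = (0.08333 + j0.1950) S
|Y| = 0.2120 S → |Z| = 1/|Y| = 4.717 Ω, ∠Z = −∠Y = -66.86°
I = V/|Z| = 8.3/4.717 = 1.760 A

1.760 A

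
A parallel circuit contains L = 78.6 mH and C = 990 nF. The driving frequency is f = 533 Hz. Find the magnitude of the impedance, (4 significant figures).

2068 Ω

ω = 2πf = 3349 rad/s
X_L = ωL = 263.2 Ω
X_C = 1/(ωC) = 301.6 Ω
Parallel: admittances add. Y = 1/(jωL) + jωC
Y = (0 − j0.0004836) S
|Y| = 0.0004836 S → |Z| = 1/|Y| = 2068 Ω, ∠Z = −∠Y = 90.00°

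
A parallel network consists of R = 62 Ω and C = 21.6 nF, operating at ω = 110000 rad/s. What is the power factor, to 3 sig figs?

0.989

X_C = 1/(ωC) = 421 Ω
Parallel: admittances add. Y = 1/R + jωC
Y = (0.0161 + j0.00238) S
|Y| = 0.0163 S → |Z| = 1/|Y| = 61.3 Ω, ∠Z = −∠Y = -8.38°
cos φ = cos(-8.38°) = 0.989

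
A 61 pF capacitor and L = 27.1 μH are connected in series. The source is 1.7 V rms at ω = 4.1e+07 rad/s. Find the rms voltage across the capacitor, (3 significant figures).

0.956 V

X_L = ωL = 1110 Ω
X_C = 1/(ωC) = 400 Ω
Net reactance X = X_L − X_C = 711 Ω
Z = j711 Ω
|Z| = √(0² + 711²) = 711 Ω
I = V/|Z| = 2.39 mA
V_C = I·|Z_C| = 0.00239 × 400 = 0.956 V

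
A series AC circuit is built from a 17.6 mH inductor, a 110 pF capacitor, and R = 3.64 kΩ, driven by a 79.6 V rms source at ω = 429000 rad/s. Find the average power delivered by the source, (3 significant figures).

X_L = ωL = 7550 Ω
X_C = 1/(ωC) = 21200 Ω
Net reactance X = X_L − X_C = -13600 Ω
Z = 3640 − j13600 Ω
|Z| = √(3640² + 13600²) = 14100 Ω
∠Z = arctan(-13600/3640) = -75.1°
I = V/|Z| = 5.64 mA
P = VI cos φ = 79.6 × 0.00564 × cos(-75.1°) = 116 mW

116 mW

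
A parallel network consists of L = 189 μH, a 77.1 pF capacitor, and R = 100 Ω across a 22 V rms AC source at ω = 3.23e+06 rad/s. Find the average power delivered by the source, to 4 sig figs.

X_L = ωL = 610.5 Ω
X_C = 1/(ωC) = 4016 Ω
Parallel: admittances add. Y = 1/R + 1/(jωL) + jωC
Y = (0.01000 − j0.001389) S
|Y| = 0.01010 S → |Z| = 1/|Y| = 99.05 Ω, ∠Z = −∠Y = 7.908°
I = V/|Z| = 222.1 mA
P = VI cos φ = 22 × 0.2221 × cos(7.908°) = 4.840 W

4.840 W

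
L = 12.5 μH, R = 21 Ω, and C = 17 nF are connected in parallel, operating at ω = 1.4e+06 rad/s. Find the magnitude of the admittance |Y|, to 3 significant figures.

X_L = ωL = 17.5 Ω
X_C = 1/(ωC) = 42.0 Ω
Parallel: admittances add. Y = 1/R + 1/(jωL) + jωC
Y = (0.0476 − j0.0333) S
|Y| = 0.0581 S → |Z| = 1/|Y| = 17.2 Ω, ∠Z = −∠Y = 35.0°

58.1 mS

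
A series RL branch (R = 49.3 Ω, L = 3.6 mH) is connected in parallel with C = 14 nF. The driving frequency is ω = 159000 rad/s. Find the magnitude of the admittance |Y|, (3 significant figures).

514 μS

X_L = ωL = 572 Ω
X_C = 1/(ωC) = 449 Ω
Branch 1 (R+jX_L): Z₁ = 49.3 + j572 Ω, |Z₁| = 575 Ω
Branch 2 (−jX_C): Z₂ = −j449 Ω
Parallel: Z = Z₁Z₂/(Z₁+Z₂), |Z| = 1950 Ω, ∠Z = -73.1°
|Y| = 1/|Z| = 514 μS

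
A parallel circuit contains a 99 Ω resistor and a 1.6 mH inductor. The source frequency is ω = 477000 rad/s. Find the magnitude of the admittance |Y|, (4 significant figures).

X_L = ωL = 763.2 Ω
Parallel: admittances add. Y = 1/R + 1/(jωL)
Y = (0.01010 − j0.001310) S
|Y| = 0.01019 S → |Z| = 1/|Y| = 98.18 Ω, ∠Z = −∠Y = 7.391°

10.19 mS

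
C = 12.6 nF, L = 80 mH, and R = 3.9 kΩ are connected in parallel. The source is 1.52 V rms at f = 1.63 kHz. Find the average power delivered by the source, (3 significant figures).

ω = 2πf = 10240 rad/s
X_L = ωL = 819 Ω
X_C = 1/(ωC) = 7750 Ω
Parallel: admittances add. Y = 1/R + 1/(jωL) + jωC
Y = (0.000256 − j0.00109) S
|Y| = 0.00112 S → |Z| = 1/|Y| = 892 Ω, ∠Z = −∠Y = 76.8°
I = V/|Z| = 1.70 mA
P = VI cos φ = 1.52 × 0.00170 × cos(76.8°) = 592 μW

592 μW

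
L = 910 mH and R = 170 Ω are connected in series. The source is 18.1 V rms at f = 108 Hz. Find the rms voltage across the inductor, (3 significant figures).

17.5 V

ω = 2πf = 678.6 rad/s
X_L = ωL = 618 Ω
Z = 170 + j618 Ω
|Z| = √(170² + 618²) = 640 Ω
I = V/|Z| = 28.3 mA
V_L = I·|Z_L| = 0.0283 × 618 = 17.5 V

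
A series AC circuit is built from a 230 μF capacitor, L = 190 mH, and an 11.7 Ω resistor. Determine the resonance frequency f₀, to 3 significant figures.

ω₀ = 1/√(LC) = 1/√(0.19 × 0.00023) = 151.3 rad/s
f₀ = ω₀/(2π) = 24.1 Hz

24.1 Hz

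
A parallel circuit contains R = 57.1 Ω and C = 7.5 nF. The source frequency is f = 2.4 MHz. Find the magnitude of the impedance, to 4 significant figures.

ω = 2πf = 1.508e+07 rad/s
X_C = 1/(ωC) = 8.842 Ω
Parallel: admittances add. Y = 1/R + jωC
Y = (0.01751 + j0.1131) S
|Y| = 0.1144 S → |Z| = 1/|Y| = 8.738 Ω, ∠Z = −∠Y = -81.20°

8.738 Ω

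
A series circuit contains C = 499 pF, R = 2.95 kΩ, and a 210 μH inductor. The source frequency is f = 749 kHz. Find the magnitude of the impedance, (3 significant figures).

ω = 2πf = 4.706e+06 rad/s
X_L = ωL = 988 Ω
X_C = 1/(ωC) = 426 Ω
Net reactance X = X_L − X_C = 562 Ω
Z = 2950 + j562 Ω
|Z| = √(2950² + 562²) = 3000 Ω

3000 Ω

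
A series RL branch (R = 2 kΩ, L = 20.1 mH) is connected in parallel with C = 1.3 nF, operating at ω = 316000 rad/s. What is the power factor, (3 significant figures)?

X_L = ωL = 6350 Ω
X_C = 1/(ωC) = 2430 Ω
Branch 1 (R+jX_L): Z₁ = 2000 + j6350 Ω, |Z₁| = 6660 Ω
Branch 2 (−jX_C): Z₂ = −j2430 Ω
Parallel: Z = Z₁Z₂/(Z₁+Z₂), |Z| = 3690 Ω, ∠Z = -80.4°
cos φ = cos(-80.4°) = 0.166

0.166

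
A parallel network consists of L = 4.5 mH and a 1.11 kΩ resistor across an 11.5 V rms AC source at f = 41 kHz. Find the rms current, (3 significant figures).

14.3 mA

ω = 2πf = 257600 rad/s
X_L = ωL = 1160 Ω
Parallel: admittances add. Y = 1/R + 1/(jωL)
Y = (0.000901 − j0.000863) S
|Y| = 0.00125 S → |Z| = 1/|Y| = 802 Ω, ∠Z = −∠Y = 43.8°
I = V/|Z| = 11.5/802 = 14.3 mA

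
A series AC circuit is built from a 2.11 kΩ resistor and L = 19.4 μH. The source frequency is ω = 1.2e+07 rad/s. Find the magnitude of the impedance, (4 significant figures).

X_L = ωL = 232.8 Ω
Z = 2110 + j232.8 Ω
|Z| = √(2110² + 232.8²) = 2123 Ω

2123 Ω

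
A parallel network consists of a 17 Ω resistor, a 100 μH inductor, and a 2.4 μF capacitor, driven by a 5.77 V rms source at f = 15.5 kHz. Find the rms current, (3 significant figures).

ω = 2πf = 97390 rad/s
X_L = ωL = 9.74 Ω
X_C = 1/(ωC) = 4.28 Ω
Parallel: admittances add. Y = 1/R + 1/(jωL) + jωC
Y = (0.0588 + j0.131) S
|Y| = 0.144 S → |Z| = 1/|Y| = 6.96 Ω, ∠Z = −∠Y = -65.8°
I = V/|Z| = 5.77/6.96 = 829 mA

829 mA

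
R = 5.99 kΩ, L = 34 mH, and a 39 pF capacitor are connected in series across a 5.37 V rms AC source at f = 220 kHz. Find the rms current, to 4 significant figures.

ω = 2πf = 1.382e+06 rad/s
X_L = ωL = 47000 Ω
X_C = 1/(ωC) = 18550 Ω
Net reactance X = X_L − X_C = 28450 Ω
Z = 5990 + j28450 Ω
|Z| = √(5990² + 28450²) = 29070 Ω
I = V/|Z| = 5.37/29070 = 184.7 μA

184.7 μA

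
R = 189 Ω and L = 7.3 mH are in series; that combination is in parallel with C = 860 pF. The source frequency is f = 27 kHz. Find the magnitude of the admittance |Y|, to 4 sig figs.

ω = 2πf = 169600 rad/s
X_L = ωL = 1238 Ω
X_C = 1/(ωC) = 6854 Ω
Branch 1 (R+jX_L): Z₁ = 189.0 + j1238 Ω, |Z₁| = 1253 Ω
Branch 2 (−jX_C): Z₂ = −j6854 Ω
Parallel: Z = Z₁Z₂/(Z₁+Z₂), |Z| = 1528 Ω, ∠Z = 79.40°
|Y| = 1/|Z| = 654.4 μS

654.4 μS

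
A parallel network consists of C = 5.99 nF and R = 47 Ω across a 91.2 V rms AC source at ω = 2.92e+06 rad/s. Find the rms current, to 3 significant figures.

X_C = 1/(ωC) = 57.2 Ω
Parallel: admittances add. Y = 1/R + jωC
Y = (0.0213 + j0.0175) S
|Y| = 0.0275 S → |Z| = 1/|Y| = 36.3 Ω, ∠Z = −∠Y = -39.4°
I = V/|Z| = 91.2/36.3 = 2.51 A

2.51 A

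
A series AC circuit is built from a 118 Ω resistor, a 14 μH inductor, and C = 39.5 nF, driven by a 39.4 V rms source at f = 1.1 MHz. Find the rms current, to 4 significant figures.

262.1 mA

ω = 2πf = 6.912e+06 rad/s
X_L = ωL = 96.76 Ω
X_C = 1/(ωC) = 3.663 Ω
Net reactance X = X_L − X_C = 93.10 Ω
Z = 118.0 + j93.10 Ω
|Z| = √(118.0² + 93.10²) = 150.3 Ω
I = V/|Z| = 39.4/150.3 = 262.1 mA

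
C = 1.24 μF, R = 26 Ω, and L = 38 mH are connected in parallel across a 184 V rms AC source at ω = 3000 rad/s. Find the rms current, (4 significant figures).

7.138 A

X_L = ωL = 114.0 Ω
X_C = 1/(ωC) = 268.8 Ω
Parallel: admittances add. Y = 1/R + 1/(jωL) + jωC
Y = (0.03846 − j0.005052) S
|Y| = 0.03879 S → |Z| = 1/|Y| = 25.78 Ω, ∠Z = −∠Y = 7.483°
I = V/|Z| = 184/25.78 = 7.138 A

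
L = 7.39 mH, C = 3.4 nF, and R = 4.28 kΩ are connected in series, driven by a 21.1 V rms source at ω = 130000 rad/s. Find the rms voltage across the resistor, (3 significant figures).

X_L = ωL = 961 Ω
X_C = 1/(ωC) = 2260 Ω
Net reactance X = X_L − X_C = -1300 Ω
Z = 4280 − j1300 Ω
|Z| = √(4280² + 1300²) = 4470 Ω
I = V/|Z| = 4.72 mA
V_R = I·|Z_R| = 0.00472 × 4280 = 20.2 V

20.2 V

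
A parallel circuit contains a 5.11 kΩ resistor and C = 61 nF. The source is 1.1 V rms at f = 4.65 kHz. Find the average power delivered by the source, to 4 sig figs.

236.8 μW

ω = 2πf = 29220 rad/s
X_C = 1/(ωC) = 561.1 Ω
Parallel: admittances add. Y = 1/R + jωC
Y = (0.0001957 + j0.001782) S
|Y| = 0.001793 S → |Z| = 1/|Y| = 557.7 Ω, ∠Z = −∠Y = -83.73°
I = V/|Z| = 1.972 mA
P = VI cos φ = 1.1 × 0.001972 × cos(-83.73°) = 236.8 μW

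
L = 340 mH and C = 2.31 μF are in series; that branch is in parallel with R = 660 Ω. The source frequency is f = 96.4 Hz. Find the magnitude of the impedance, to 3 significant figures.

403 Ω

ω = 2πf = 605.7 rad/s
X_L = ωL = 206 Ω
X_C = 1/(ωC) = 715 Ω
Branch 1: Z₁ = R = 660 Ω
Branch 2 (series LC): Z₂ = j(X_L − X_C) = −j509 Ω
Parallel: Z = Z₁Z₂/(Z₁+Z₂), |Z| = 403 Ω, ∠Z = -52.4°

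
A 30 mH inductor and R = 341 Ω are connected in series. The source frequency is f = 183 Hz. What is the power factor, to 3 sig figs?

0.995

ω = 2πf = 1150 rad/s
X_L = ωL = 34.5 Ω
Z = 341 + j34.5 Ω
|Z| = √(341² + 34.5²) = 343 Ω
∠Z = arctan(34.5/341) = 5.78°
cos φ = cos(5.78°) = 0.995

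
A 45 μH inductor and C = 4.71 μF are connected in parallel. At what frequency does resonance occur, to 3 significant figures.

10.9 kHz

ω₀ = 1/√(LC) = 1/√(4.5e-05 × 4.71e-06) = 68690 rad/s
f₀ = ω₀/(2π) = 10.9 kHz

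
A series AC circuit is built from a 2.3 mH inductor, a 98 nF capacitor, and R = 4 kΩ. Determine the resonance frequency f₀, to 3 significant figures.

10.6 kHz

ω₀ = 1/√(LC) = 1/√(0.0023 × 9.8e-08) = 66610 rad/s
f₀ = ω₀/(2π) = 10.6 kHz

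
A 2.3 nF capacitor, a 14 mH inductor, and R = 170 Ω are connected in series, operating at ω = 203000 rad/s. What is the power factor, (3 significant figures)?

0.236

X_L = ωL = 2840 Ω
X_C = 1/(ωC) = 2140 Ω
Net reactance X = X_L − X_C = 700 Ω
Z = 170 + j700 Ω
|Z| = √(170² + 700²) = 721 Ω
∠Z = arctan(700/170) = 76.4°
cos φ = cos(76.4°) = 0.236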